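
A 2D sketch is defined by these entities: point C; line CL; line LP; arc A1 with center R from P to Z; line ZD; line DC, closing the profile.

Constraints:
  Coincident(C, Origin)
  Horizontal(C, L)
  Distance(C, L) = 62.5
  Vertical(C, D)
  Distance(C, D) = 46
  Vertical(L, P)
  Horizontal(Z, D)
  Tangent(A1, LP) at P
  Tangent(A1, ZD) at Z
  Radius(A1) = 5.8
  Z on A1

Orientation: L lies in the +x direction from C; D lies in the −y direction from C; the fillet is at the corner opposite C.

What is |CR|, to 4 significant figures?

69.50

C is at the origin; C and L share the same y with |CL| = 62.5 and L on the +x side, so L = (62.50, 0.000). CD is vertical with |CD| = 46.0 and D on the −y side, so D = (0.000, -46.00). The virtual corner opposite C is at (62.50, -46.00). The tangent condition forces RP to be normal to LP and tangency of A1 to ZD means the radius RZ is perpendicular to ZD, with radius 5.8, so the center R sits 5.8 in from both sides at R = (56.70, -40.20). Then |CR| = |R − C| = 69.50.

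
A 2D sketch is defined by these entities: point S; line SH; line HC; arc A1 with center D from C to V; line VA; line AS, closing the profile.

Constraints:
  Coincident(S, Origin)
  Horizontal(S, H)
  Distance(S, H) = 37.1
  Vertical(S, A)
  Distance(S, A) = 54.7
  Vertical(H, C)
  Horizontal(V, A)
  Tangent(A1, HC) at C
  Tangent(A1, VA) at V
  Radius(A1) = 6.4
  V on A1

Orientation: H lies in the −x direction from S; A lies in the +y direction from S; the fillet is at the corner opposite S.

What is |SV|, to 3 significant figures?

62.7

The virtual corner opposite S is at (-37.1, 54.7). Since A1 is tangent to HC there, DC ⟂ HC and the tangent condition forces DV to be normal to VA, with radius 6.4, so the center D sits 6.4 in from both sides at D = (-30.7, 48.3). That places the tangent points at C = (-37.1, 48.3) on HC and V = (-30.7, 54.7) on VA. Then |SV| = |V − S| = 62.7.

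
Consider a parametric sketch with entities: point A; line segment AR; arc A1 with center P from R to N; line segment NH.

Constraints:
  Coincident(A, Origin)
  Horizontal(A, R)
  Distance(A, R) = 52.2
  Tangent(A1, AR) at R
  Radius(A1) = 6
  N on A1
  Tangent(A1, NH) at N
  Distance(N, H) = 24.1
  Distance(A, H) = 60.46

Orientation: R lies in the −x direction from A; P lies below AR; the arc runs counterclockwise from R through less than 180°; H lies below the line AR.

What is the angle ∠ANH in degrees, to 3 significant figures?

82.9°

A is at the origin; AR is horizontal with |AR| = 52.2 and R on the −x side, so R = (-52.2, 0.00). Since A1 is tangent to AR there, PR ⟂ AR, so P = R + (0, -6) = (-52.2, -6.00). Since PN ⟂ NH (tangency), |PH| = √(6.0² + 24.1²) = 24.8 regardless of where N sits on A1. So H lies on both circle(A, 60.46) and circle(P, 24.8); the below-AR intersection is H = (-52.0, -30.8). N is the foot of the tangent from H: N = (-58.0, -7.49).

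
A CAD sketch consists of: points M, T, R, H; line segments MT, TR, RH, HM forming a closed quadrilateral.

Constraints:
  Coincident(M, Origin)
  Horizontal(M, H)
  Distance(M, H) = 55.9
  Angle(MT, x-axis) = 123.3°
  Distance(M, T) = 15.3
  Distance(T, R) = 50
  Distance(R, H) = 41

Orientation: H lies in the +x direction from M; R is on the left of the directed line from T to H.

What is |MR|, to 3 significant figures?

50.8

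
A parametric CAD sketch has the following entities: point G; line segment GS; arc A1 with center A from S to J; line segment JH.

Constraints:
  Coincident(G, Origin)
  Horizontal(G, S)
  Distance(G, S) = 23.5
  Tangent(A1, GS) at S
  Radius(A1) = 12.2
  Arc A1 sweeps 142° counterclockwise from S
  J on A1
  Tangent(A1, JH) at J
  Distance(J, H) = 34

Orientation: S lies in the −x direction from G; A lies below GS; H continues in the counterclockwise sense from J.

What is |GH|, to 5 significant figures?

42.954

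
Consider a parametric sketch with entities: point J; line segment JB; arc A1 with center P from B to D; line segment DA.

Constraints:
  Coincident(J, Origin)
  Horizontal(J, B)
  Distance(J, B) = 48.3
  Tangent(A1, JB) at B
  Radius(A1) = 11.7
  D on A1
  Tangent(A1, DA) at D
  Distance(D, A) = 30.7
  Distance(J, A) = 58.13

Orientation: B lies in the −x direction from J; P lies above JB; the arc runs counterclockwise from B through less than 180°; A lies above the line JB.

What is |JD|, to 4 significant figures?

38.73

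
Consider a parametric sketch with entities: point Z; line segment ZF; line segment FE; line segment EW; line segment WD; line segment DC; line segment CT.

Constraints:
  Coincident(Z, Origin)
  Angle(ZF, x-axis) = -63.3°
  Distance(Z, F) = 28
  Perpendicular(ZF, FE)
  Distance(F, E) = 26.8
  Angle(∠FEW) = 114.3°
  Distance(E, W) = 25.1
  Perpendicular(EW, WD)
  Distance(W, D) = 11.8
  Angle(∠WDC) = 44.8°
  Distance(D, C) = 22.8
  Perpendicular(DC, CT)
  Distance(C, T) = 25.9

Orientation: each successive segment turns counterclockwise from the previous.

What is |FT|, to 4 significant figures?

60.76

Z is at the origin; ZF runs at -63.3° with length 28.0, so F = (12.58, -25.01). ZF ⟂ FE, so FE runs at 26.70°; with |FE| = 26.8, E = (36.52, -12.97). ∠FEW = 114.3° gives EW at 92.40° from the x-axis; with |EW| = 25.1, W = (35.47, 12.11). EW is perpendicular to WD, so WD runs at -177.6°; with |WD| = 11.8, D = (23.68, 11.61). ∠WDC = 44.8° gives DC at -42.40° from the x-axis; with |DC| = 22.8, C = (40.52, -3.763). DC is perpendicular to CT, so CT runs at 47.60°; with |CT| = 25.9, T = (57.98, 15.36). Then |FT| = |T − F| = 60.76.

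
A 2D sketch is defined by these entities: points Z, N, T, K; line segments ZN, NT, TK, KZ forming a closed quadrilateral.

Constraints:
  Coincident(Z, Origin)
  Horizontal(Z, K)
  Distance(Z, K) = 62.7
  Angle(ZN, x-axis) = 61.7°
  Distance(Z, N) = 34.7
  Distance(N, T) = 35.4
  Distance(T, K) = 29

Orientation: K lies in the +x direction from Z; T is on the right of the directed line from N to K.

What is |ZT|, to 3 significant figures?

33.7

Z is at the origin; ZK is horizontal with |ZK| = 62.7 and K in +x, so K = (62.7, 0). ZN runs at 61.7° with |ZN| = 34.7, so N = (16.5, 30.6). T is determined by |NT| = 35.4 and |TK| = 29.0 together: it lies at the intersection of circle(N, 35.4) and circle(K, 29.0). With |NK| = 55.4, the foot of the radical line on NK is 31.4 from N and the perpendicular offset is √(35.4² − 31.4²) = 16.3. Taking the right-of-NK solution: T = (33.7, -0.359).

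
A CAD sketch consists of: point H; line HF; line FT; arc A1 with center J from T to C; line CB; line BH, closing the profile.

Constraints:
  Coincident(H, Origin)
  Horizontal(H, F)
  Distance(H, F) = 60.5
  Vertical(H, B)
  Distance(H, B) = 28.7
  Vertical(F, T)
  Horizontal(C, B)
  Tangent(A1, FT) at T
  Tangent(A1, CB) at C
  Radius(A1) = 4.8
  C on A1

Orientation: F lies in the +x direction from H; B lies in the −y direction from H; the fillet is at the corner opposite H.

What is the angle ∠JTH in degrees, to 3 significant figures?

21.6°

H is at the origin; H and F share the same y with |HF| = 60.5 and F on the +x side, so F = (60.5, 0.00). H and B share the same x with |HB| = 28.7 and B on the −y side, so B = (0.00, -28.7). The virtual corner opposite H is at (60.5, -28.7). The tangent condition forces JT to be normal to FT and since A1 is tangent to CB there, JC ⟂ CB, with radius 4.8, so the center J sits 4.8 in from both sides at J = (55.7, -23.9). That places the tangent points at T = (60.5, -23.9) on FT and C = (55.7, -28.7) on CB. Then cos ∠JTH = TJ·TH / (|TJ||TH|), giving 21.6°.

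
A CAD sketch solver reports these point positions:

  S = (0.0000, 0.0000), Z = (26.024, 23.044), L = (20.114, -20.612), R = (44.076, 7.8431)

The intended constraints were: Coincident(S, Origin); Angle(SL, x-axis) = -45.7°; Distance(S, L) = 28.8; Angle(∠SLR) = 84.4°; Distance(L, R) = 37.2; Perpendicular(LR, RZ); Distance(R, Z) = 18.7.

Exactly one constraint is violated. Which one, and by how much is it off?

Distance(R, Z) = 18.7 — off by 4.90.

S = (0.00, 0.00) ✓; SL at -45.70° ✓; |SL| = 28.80 ✓; ∠SLR = 84.40° ✓; |LR| = 37.20 ✓; ∠(LR, RZ) = 90.00° ✓; |RZ| = 23.60 ✗.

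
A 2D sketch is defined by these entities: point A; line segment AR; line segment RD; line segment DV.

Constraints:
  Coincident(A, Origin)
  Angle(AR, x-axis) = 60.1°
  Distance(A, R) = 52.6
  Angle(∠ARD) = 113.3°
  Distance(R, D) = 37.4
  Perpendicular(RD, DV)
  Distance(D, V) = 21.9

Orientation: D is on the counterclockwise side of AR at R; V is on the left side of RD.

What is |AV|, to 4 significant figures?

63.92

A is at the origin; AR runs at 60.1° with length 52.6, so R = 52.6·(cos 60.1°, sin 60.1°) = (26.22, 45.60). ∠ARD = 113.3°, so RD runs at 60.1° + (180° − 113.3°) = 126.8° from the x-axis; with |RD| = 37.4, D = R + 37.4·(cos 126.8°, sin 126.8°) = (3.817, 75.55). RD ⟂ DV; with |DV| = 21.9 on the left of RD, V = D + 21.9·(-0.8007, -0.5990) = (-13.72, 62.43). Then |AV| = |V − A| = 63.92.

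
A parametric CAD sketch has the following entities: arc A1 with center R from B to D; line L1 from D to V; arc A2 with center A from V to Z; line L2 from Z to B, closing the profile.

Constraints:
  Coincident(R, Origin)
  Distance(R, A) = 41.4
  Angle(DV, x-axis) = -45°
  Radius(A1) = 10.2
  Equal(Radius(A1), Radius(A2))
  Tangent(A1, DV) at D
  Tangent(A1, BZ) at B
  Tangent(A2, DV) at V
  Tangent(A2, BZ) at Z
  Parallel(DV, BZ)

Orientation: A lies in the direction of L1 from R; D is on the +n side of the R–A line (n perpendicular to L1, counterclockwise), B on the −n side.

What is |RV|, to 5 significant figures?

42.638

The slot axis is L1's direction at -45.0°, so u = (cos -45.0°, sin -45.0°) = (0.70711, -0.70711) and n = (−sin -45.0°, cos -45.0°) = (0.70711, 0.70711). R is at the origin and A lies 41.4 along u from R, so A = 41.4·u = (29.274, -29.274). Tangency of A1 to both parallel lines with radius 10.2 puts D and B at R ± 10.2·n: D = (7.2125, 7.2125), B = (-7.2125, -7.2125). Equal radii place V and Z the same way about A: V = A + 10.2·n = (36.487, -22.062), Z = A − 10.2·n = (22.062, -36.487). Then |RV| = |V − R| = 42.638.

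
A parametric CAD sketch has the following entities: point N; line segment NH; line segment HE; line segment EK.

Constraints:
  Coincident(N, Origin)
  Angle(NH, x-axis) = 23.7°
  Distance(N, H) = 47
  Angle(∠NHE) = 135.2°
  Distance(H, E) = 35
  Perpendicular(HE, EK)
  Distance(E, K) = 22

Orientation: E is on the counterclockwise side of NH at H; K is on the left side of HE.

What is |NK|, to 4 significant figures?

69.25

N is at the origin; NH runs at 23.7° with length 47.0, so H = 47.0·(cos 23.7°, sin 23.7°) = (43.04, 18.89). ∠NHE = 135.2°, so HE runs at 23.7° + (180° − 135.2°) = 68.50° from the x-axis; with |HE| = 35.0, E = H + 35.0·(cos 68.50°, sin 68.50°) = (55.86, 51.46). The perpendicularity gives EK at right angles to HE; with |EK| = 22.0 on the left of HE, K = E + 22.0·(-0.9304, 0.3665) = (35.39, 59.52). Then |NK| = |K − N| = 69.25.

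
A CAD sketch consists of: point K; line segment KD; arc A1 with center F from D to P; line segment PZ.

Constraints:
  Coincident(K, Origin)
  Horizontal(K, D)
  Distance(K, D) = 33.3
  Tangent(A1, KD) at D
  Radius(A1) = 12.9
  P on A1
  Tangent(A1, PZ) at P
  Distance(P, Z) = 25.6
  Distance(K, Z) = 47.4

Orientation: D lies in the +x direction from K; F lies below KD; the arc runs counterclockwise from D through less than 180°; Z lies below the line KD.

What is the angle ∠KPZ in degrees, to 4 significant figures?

136.0°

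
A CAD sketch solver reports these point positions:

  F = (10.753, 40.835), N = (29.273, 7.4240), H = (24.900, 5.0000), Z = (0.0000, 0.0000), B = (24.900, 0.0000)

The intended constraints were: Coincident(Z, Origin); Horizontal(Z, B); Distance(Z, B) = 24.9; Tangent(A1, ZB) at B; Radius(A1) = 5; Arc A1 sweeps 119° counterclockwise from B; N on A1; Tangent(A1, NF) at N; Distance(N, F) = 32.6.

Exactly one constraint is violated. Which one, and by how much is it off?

Distance(N, F) = 32.6 — off by 5.60.

Z = (0.00, 0.00) ✓; Z.y = 0.00, B.y = 0.00 ✓; |ZB| = 24.90 ✓; ∠(HB, BZ) = 90.00° ✓; |HB| = 5.000 ✓; bearing(H→N) − bearing(H→B) = 119.0° ✓; |HN| = 5.000 ✓; ∠(HN, NF) = 90.00° ✓; |NF| = 38.20 ✗.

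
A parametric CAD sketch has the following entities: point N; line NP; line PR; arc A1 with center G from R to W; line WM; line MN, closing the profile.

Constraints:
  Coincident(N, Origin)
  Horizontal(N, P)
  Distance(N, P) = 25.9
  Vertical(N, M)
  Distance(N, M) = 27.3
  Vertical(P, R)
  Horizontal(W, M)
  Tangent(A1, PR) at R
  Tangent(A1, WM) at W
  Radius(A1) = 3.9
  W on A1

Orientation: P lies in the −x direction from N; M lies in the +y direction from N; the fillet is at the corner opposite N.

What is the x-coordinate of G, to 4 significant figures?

-22.00

N and M share the same x with |NM| = 27.3 and M on the +y side, so M = (0.000, 27.30). The virtual corner opposite N is at (-25.90, 27.30). Tangency of A1 to PR means the radius GR is perpendicular to PR and A1 meets WM tangentially, so GW is at right angles to WM, with radius 3.9, so the center G sits 3.9 in from both sides at G = (-22.00, 23.40). So G.x = -22.00.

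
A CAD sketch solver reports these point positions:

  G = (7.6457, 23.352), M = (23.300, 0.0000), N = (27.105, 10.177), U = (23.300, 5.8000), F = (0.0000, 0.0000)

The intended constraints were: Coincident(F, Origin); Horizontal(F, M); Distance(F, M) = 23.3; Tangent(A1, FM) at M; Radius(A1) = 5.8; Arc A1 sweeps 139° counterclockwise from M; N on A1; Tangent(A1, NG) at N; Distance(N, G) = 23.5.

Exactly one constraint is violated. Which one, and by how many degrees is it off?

Tangent(A1, NG) at N — off by 6.90°.

F = (0.00, 0.00) ✓; F.y = 0.00, M.y = 0.00 ✓; |FM| = 23.30 ✓; ∠(UM, MF) = 90.00° ✓; |UM| = 5.800 ✓; bearing(U→N) − bearing(U→M) = 139.0° ✓; |UN| = 5.800 ✓; ∠(UN, NG) = 83.10° ✗; |NG| = 23.50 ✓.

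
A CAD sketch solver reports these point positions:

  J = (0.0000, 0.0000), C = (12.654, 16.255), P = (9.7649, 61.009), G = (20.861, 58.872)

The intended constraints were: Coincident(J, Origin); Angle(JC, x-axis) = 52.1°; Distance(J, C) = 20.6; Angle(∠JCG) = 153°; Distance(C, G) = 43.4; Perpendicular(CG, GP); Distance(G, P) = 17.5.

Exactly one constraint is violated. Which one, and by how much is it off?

Distance(G, P) = 17.5 — off by 6.20.

J = (0.00, 0.00) ✓; JC at 52.10° ✓; |JC| = 20.60 ✓; ∠JCG = 153.0° ✓; |CG| = 43.40 ✓; ∠(CG, GP) = 90.00° ✓; |GP| = 11.30 ✗.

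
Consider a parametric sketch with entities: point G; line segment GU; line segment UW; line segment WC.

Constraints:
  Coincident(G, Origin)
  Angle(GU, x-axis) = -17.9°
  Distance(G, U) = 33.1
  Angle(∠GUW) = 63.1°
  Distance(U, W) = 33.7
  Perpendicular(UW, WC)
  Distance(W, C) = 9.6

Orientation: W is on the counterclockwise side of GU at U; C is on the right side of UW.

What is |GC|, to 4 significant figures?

43.37

∠GUW = 63.1°, so UW runs at -17.9° + (180° − 63.1°) = 99.00° from the x-axis; with |UW| = 33.7, W = U + 33.7·(cos 99.00°, sin 99.00°) = (26.23, 23.11). The perpendicularity gives WC at right angles to UW; with |WC| = 9.6 on the right of UW, C = W + 9.6·(0.9877, 0.1564) = (35.71, 24.61). Then |GC| = |C − G| = 43.37.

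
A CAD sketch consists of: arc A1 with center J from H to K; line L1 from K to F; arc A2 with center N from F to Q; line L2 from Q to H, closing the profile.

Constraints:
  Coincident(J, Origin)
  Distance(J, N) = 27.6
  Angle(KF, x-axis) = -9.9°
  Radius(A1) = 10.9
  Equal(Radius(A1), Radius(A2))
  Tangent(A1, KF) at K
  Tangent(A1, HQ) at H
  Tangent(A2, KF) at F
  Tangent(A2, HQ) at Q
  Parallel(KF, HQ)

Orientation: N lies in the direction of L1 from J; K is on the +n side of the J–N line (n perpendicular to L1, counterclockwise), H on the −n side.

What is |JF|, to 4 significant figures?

29.67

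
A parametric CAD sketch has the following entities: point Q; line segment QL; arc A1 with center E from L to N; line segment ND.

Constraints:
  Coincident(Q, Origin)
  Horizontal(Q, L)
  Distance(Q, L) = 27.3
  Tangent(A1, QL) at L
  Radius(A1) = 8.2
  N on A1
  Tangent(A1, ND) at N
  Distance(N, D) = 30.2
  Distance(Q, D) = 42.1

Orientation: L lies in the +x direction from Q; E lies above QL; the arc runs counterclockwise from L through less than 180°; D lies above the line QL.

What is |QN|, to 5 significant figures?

36.463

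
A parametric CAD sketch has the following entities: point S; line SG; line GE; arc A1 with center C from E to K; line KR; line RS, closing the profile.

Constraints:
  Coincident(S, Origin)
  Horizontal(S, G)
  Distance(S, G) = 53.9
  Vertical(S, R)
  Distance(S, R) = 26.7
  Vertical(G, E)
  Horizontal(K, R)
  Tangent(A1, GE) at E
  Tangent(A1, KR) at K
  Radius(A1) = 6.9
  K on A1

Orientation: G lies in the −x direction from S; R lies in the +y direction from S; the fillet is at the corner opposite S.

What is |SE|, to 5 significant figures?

57.422

S is at the origin; SG is horizontal with |SG| = 53.9 and G on the −x side, so G = (-53.900, 0.0000). SR is vertical with |SR| = 26.7 and R on the +y side, so R = (0.0000, 26.700). The virtual corner opposite S is at (-53.900, 26.700). The tangent condition forces CE to be normal to GE and A1 meets KR tangentially, so CK is at right angles to KR, with radius 6.9, so the center C sits 6.9 in from both sides at C = (-47.000, 19.800). That places the tangent points at E = (-53.900, 19.800) on GE and K = (-47.000, 26.700) on KR. Then |SE| = |E − S| = 57.422.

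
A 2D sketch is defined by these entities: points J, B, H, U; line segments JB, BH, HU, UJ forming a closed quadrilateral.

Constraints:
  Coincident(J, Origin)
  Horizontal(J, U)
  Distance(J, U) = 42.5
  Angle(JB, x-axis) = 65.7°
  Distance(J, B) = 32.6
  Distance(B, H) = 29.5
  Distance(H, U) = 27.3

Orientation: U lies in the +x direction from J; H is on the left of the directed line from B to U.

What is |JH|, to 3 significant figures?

50.8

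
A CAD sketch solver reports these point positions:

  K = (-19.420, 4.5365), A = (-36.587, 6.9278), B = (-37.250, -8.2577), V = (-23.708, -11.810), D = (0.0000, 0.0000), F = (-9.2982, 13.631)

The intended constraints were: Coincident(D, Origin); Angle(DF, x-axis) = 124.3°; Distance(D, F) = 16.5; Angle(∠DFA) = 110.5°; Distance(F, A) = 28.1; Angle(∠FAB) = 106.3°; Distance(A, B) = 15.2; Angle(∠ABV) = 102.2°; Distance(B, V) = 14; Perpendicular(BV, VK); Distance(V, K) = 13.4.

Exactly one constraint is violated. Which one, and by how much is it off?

Distance(V, K) = 13.4 — off by 3.50.

D = (0.00, 0.00) ✓; DF at 124.3° ✓; |DF| = 16.50 ✓; ∠DFA = 110.5° ✓; |FA| = 28.10 ✓; ∠FAB = 106.3° ✓; |AB| = 15.20 ✓; ∠ABV = 102.2° ✓; |BV| = 14.00 ✓; ∠(BV, VK) = 90.00° ✓; |VK| = 16.90 ✗.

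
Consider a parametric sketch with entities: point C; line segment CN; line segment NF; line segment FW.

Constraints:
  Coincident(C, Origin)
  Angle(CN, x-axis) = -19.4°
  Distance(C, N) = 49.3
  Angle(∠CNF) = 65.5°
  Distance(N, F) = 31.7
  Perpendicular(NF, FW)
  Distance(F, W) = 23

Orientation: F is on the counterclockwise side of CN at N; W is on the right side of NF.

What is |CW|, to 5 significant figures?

68.788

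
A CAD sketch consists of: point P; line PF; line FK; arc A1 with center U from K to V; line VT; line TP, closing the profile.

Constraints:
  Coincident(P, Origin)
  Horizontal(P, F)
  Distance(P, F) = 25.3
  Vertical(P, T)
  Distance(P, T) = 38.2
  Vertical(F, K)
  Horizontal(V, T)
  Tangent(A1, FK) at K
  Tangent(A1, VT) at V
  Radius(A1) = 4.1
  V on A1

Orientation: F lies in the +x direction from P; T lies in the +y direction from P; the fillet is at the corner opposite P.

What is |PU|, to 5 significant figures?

40.153

PT is vertical with |PT| = 38.2 and T on the +y side, so T = (0.0000, 38.200). The virtual corner opposite P is at (25.300, 38.200). A1 meets FK tangentially, so UK is at right angles to FK and the tangent condition forces UV to be normal to VT, with radius 4.1, so the center U sits 4.1 in from both sides at U = (21.200, 34.100). Then |PU| = |U − P| = 40.153.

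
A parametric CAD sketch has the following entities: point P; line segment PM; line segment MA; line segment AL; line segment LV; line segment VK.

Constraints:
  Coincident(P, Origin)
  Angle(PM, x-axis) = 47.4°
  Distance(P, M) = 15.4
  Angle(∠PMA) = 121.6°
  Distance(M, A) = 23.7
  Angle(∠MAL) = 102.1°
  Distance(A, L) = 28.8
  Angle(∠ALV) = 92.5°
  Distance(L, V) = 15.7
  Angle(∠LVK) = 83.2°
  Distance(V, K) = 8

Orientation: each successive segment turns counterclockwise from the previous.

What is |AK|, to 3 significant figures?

26.3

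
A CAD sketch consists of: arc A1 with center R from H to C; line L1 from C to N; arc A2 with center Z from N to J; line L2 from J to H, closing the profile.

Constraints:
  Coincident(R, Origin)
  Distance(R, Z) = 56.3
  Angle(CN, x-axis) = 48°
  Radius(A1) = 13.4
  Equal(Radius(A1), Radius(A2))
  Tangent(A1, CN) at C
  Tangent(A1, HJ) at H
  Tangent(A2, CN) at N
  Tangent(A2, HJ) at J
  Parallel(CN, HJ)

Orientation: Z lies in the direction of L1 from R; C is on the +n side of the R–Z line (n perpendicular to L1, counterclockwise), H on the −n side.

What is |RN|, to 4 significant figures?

57.87

Tangency of A1 to both parallel lines with radius 13.4 puts C and H at R ± 13.4·n: C = (-9.958, 8.966), H = (9.958, -8.966). Equal radii place N and J the same way about Z: N = Z + 13.4·n = (27.71, 50.81), J = Z − 13.4·n = (47.63, 32.87). Then |RN| = |N − R| = 57.87.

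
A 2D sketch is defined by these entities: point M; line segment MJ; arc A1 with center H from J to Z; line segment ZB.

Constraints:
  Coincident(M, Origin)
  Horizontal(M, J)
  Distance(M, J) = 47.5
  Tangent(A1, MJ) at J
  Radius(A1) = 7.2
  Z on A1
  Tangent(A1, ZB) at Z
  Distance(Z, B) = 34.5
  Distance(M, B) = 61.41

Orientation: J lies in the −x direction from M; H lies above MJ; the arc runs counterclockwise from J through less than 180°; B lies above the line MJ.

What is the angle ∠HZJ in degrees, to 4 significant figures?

41.54°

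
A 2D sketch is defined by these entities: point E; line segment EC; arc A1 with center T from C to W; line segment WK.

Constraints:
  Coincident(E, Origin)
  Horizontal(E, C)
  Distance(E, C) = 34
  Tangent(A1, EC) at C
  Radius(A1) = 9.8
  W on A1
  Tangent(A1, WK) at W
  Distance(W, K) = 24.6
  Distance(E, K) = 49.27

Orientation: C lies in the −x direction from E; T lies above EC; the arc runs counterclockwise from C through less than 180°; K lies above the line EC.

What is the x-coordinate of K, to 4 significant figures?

-33.34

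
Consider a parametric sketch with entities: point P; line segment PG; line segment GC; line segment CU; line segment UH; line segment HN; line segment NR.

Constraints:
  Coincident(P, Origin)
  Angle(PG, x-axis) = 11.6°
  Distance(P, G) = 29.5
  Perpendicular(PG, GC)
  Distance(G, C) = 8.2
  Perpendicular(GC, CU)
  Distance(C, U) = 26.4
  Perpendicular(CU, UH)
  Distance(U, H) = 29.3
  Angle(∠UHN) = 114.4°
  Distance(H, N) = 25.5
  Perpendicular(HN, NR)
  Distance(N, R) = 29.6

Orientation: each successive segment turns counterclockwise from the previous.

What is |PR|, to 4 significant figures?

38.83

P is at the origin; PG runs at 11.6° with length 29.5, so G = (28.90, 5.932). PG ⟂ GC, so GC runs at 101.6°; with |GC| = 8.2, C = (27.25, 13.96). GC ⟂ CU, so CU runs at -168.4°; with |CU| = 26.4, U = (1.388, 8.656). The perpendicularity gives UH at right angles to CU, so UH runs at -78.40°; with |UH| = 29.3, H = (7.279, -20.05). ∠UHN = 114.4° gives HN at -12.80° from the x-axis; with |HN| = 25.5, N = (32.15, -25.70). The perpendicularity gives NR at right angles to HN, so NR runs at 77.20°; with |NR| = 29.6, R = (38.70, 3.169). Then |PR| = |R − P| = 38.83.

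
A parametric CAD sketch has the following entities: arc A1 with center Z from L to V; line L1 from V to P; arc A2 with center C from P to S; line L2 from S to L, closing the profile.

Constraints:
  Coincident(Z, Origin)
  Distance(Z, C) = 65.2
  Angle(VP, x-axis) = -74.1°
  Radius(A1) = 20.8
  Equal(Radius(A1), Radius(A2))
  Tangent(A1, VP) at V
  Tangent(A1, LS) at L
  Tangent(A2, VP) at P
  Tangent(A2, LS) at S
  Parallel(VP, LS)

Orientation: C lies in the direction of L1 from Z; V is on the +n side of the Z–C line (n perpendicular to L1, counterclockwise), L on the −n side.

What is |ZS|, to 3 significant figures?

68.4

The slot axis is L1's direction at -74.1°, so u = (cos -74.1°, sin -74.1°) = (0.274, -0.962) and n = (−sin -74.1°, cos -74.1°) = (0.962, 0.274). Z is at the origin and C lies 65.2 along u from Z, so C = 65.2·u = (17.9, -62.7). Tangency of A1 to both parallel lines with radius 20.8 puts V and L at Z ± 20.8·n: V = (20.0, 5.70), L = (-20.0, -5.70). Equal radii place P and S the same way about C: P = C + 20.8·n = (37.9, -57.0), S = C − 20.8·n = (-2.14, -68.4). Then |ZS| = |S − Z| = 68.4.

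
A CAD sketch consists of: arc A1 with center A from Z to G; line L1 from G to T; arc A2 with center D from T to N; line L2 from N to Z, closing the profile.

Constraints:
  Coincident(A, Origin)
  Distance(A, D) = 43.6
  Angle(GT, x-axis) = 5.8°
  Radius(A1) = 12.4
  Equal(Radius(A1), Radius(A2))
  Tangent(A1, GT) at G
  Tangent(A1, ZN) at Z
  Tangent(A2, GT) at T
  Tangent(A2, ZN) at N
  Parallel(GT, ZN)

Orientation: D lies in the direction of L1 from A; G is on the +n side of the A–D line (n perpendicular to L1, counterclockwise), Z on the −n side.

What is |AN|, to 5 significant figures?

45.329

Tangency of A1 to both parallel lines with radius 12.4 puts G and Z at A ± 12.4·n: G = (-1.2531, 12.337), Z = (1.2531, -12.337). Equal radii place T and N the same way about D: T = D + 12.4·n = (42.124, 16.743), N = D − 12.4·n = (44.630, -7.9305). Then |AN| = |N − A| = 45.329.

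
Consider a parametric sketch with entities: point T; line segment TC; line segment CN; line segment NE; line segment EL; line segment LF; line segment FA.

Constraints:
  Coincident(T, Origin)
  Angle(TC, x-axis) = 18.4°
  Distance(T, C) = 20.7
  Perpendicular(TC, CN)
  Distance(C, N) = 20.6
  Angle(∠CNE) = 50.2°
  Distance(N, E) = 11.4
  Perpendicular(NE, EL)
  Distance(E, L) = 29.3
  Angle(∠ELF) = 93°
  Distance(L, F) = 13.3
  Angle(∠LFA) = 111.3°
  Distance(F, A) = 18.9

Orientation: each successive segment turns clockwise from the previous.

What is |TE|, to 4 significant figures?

17.88

T is at the origin; TC runs at 18.4° with length 20.7, so C = (19.64, 6.534). The perpendicularity gives CN at right angles to TC, so CN runs at -71.60°; with |CN| = 20.6, N = (26.14, -13.01). ∠CNE = 50.2° gives NE at 158.6° from the x-axis; with |NE| = 11.4, E = (15.53, -8.853). Then |TE| = |E − T| = 17.88.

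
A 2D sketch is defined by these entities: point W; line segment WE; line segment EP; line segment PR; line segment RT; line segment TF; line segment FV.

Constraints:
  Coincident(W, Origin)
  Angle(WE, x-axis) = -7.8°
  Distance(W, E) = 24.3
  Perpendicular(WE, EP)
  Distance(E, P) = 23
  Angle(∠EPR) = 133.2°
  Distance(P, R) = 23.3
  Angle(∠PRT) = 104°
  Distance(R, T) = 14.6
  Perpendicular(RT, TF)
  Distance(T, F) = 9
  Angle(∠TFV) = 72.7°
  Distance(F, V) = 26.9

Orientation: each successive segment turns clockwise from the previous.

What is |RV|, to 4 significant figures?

11.13

W is at the origin; WE runs at -7.8° with length 24.3, so E = (24.08, -3.298). WE ⟂ EP, so EP runs at -97.80°; with |EP| = 23.0, P = (20.95, -26.09). ∠EPR = 133.2° gives PR at -144.6° from the x-axis; with |PR| = 23.3, R = (1.961, -39.58). ∠PRT = 104.0° gives RT at 139.4° from the x-axis; with |RT| = 14.6, T = (-9.124, -30.08). The perpendicularity gives TF at right angles to RT, so TF runs at 49.40°; with |TF| = 9.0, F = (-3.267, -23.25). ∠TFV = 72.7° gives FV at -57.90° from the x-axis; with |FV| = 26.9, V = (11.03, -46.04). Then |RV| = |V − R| = 11.13.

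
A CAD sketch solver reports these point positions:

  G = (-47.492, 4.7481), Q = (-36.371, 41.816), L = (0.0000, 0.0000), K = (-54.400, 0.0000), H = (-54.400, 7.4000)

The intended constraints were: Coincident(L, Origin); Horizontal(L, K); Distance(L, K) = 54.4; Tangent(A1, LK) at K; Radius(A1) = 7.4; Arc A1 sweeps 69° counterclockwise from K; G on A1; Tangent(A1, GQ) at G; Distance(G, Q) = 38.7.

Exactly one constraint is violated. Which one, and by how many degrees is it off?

Tangent(A1, GQ) at G — off by 4.30°.

L = (0.00, 0.00) ✓; L.y = 0.00, K.y = 0.00 ✓; |LK| = 54.40 ✓; ∠(HK, KL) = 90.00° ✓; |HK| = 7.400 ✓; bearing(H→G) − bearing(H→K) = 69.00° ✓; |HG| = 7.400 ✓; ∠(HG, GQ) = 85.70° ✗; |GQ| = 38.70 ✓.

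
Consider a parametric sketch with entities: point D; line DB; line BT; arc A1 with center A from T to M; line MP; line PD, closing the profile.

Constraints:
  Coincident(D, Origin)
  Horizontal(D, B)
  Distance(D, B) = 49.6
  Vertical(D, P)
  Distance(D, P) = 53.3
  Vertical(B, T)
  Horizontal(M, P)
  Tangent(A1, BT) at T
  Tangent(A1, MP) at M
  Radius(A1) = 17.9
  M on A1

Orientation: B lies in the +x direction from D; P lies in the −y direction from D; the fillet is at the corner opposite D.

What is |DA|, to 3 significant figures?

47.5

D is at the origin; D and B share the same y with |DB| = 49.6 and B on the +x side, so B = (49.6, 0.00). D and P share the same x with |DP| = 53.3 and P on the −y side, so P = (0.00, -53.3). The virtual corner opposite D is at (49.6, -53.3). A1 meets BT tangentially, so AT is at right angles to BT and the tangent condition forces AM to be normal to MP, with radius 17.9, so the center A sits 17.9 in from both sides at A = (31.7, -35.4). Then |DA| = |A − D| = 47.5.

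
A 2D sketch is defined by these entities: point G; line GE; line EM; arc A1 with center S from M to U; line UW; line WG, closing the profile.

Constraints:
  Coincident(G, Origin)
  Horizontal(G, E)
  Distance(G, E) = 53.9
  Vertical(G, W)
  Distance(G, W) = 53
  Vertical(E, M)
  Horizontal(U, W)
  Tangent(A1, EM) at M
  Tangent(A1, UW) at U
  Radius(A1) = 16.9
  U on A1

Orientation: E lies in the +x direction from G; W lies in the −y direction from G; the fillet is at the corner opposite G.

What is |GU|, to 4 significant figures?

64.64

G is at the origin; G and E share the same y with |GE| = 53.9 and E on the +x side, so E = (53.90, 0.000). GW is vertical with |GW| = 53.0 and W on the −y side, so W = (0.000, -53.00). The virtual corner opposite G is at (53.90, -53.00). A1 meets EM tangentially, so SM is at right angles to EM and tangency of A1 to UW means the radius SU is perpendicular to UW, with radius 16.9, so the center S sits 16.9 in from both sides at S = (37.00, -36.10). That places the tangent points at M = (53.90, -36.10) on EM and U = (37.00, -53.00) on UW. Then |GU| = |U − G| = 64.64.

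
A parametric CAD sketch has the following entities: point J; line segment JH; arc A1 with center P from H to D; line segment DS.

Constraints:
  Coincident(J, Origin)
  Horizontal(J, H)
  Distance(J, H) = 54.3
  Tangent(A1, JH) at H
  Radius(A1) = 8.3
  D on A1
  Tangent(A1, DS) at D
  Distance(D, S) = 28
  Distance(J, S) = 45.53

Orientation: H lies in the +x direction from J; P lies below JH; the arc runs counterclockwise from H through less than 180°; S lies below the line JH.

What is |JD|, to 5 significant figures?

47.084

Checks: |JH| = 54.30 ✓; |PD| = 8.300 ✓; ∠(PD, DS) = 90.00° ✓; |DS| = 28.00 ✓; |JS| = 45.53 ✓.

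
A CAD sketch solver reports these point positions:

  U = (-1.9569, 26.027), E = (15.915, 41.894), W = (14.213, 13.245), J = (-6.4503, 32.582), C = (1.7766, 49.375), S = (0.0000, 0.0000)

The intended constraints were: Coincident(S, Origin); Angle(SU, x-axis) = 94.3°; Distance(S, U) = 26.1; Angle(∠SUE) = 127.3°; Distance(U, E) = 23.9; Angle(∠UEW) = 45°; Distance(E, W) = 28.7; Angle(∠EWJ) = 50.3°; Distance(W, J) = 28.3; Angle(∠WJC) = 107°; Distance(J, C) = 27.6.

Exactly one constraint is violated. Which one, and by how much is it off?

Distance(J, C) = 27.6 — off by 8.90.

S = (0.00, 0.00) ✓; SU at 94.30° ✓; |SU| = 26.10 ✓; ∠SUE = 127.3° ✓; |UE| = 23.90 ✓; ∠UEW = 45.00° ✓; |EW| = 28.70 ✓; ∠EWJ = 50.30° ✓; |WJ| = 28.30 ✓; ∠WJC = 107.0° ✓; |JC| = 18.70 ✗.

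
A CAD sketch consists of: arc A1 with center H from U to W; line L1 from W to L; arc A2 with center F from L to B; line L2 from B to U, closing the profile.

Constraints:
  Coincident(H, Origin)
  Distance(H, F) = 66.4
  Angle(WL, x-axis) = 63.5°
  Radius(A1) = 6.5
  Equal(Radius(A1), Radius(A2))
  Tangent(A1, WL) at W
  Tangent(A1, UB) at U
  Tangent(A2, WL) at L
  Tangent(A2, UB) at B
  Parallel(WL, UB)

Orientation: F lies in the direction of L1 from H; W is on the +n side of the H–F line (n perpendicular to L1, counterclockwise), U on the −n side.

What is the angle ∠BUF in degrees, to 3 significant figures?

5.59°

The slot axis is L1's direction at 63.5°, so u = (cos 63.5°, sin 63.5°) = (0.446, 0.895) and n = (−sin 63.5°, cos 63.5°) = (-0.895, 0.446). H is at the origin and F lies 66.4 along u from H, so F = 66.4·u = (29.6, 59.4). Tangency of A1 to both parallel lines with radius 6.5 puts W and U at H ± 6.5·n: W = (-5.82, 2.90), U = (5.82, -2.90). Equal radii place L and B the same way about F: L = F + 6.5·n = (23.8, 62.3), B = F − 6.5·n = (35.4, 56.5). Then cos ∠BUF = UB·UF / (|UB||UF|), giving 5.59°.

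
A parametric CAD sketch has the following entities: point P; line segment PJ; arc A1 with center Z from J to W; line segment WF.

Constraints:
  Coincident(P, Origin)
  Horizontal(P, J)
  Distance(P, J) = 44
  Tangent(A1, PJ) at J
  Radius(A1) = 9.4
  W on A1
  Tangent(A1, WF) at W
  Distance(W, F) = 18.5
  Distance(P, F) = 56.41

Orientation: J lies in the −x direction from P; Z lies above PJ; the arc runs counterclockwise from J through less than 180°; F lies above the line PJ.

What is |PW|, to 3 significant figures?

39.6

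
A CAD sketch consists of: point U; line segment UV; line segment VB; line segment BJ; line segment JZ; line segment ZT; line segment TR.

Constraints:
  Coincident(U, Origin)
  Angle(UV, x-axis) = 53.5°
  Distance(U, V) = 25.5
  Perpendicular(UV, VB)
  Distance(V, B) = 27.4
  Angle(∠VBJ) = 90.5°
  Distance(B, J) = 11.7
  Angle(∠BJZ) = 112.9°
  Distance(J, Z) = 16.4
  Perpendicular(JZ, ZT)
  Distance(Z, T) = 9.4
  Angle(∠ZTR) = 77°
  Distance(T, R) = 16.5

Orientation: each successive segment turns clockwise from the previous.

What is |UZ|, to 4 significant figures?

14.43

U is at the origin; UV runs at 53.5° with length 25.5, so V = (15.17, 20.50). The perpendicularity gives VB at right angles to UV, so VB runs at -36.50°; with |VB| = 27.4, B = (37.19, 4.200). ∠VBJ = 90.5° gives BJ at -126.0° from the x-axis; with |BJ| = 11.7, J = (30.32, -5.265). ∠BJZ = 112.9° gives JZ at 166.9° from the x-axis; with |JZ| = 16.4, Z = (14.34, -1.548). Then |UZ| = |Z − U| = 14.43.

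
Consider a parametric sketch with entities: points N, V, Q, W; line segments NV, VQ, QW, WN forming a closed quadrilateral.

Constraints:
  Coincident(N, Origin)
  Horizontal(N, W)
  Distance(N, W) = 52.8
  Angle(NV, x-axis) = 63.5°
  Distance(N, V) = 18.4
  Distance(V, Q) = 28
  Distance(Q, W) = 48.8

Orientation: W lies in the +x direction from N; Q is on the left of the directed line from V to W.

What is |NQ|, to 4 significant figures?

46.29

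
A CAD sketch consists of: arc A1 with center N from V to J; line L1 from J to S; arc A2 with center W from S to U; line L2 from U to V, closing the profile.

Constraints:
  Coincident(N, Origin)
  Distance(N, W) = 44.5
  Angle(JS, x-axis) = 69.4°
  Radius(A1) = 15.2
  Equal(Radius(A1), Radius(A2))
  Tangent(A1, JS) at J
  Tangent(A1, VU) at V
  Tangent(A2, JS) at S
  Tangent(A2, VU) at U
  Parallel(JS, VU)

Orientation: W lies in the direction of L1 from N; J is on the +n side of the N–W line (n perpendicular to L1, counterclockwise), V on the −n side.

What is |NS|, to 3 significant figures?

47.0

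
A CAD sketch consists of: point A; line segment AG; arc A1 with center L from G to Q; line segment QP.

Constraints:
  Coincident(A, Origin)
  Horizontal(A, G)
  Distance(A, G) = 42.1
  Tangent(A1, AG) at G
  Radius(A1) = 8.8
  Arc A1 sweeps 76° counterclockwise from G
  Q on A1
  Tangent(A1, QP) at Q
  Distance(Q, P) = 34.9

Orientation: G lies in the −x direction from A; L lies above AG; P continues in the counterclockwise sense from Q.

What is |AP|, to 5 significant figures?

47.686

A is at the origin; AG is horizontal with |AG| = 42.1 and G on the −x side, so G = (-42.100, 0.0000). A1 meets AG tangentially, so LG is at right angles to AG, so L = G + (0, 8.8) = (-42.100, 8.8000). On A1, G sits at bearing -90° from L; a 76° counterclockwise sweep puts Q at bearing -14°, so Q = L + 8.8·(cos -14°, sin -14°) = (-33.561, 6.6711). A1 meets QP tangentially, so LQ is at right angles to QP, so QP runs along (−sin -14°, cos -14°); with |QP| = 34.9, P = (-25.118, 40.534). Then |AP| = |P − A| = 47.686.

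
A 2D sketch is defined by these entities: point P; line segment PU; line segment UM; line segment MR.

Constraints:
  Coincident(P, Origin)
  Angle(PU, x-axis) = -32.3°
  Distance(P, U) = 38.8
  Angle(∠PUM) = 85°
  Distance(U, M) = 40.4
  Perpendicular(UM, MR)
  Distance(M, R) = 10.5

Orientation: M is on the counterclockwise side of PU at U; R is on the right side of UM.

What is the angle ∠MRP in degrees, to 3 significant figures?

37.0°

∠PUM = 85.0°, so UM runs at -32.3° + (180° − 85.0°) = 62.7° from the x-axis; with |UM| = 40.4, M = U + 40.4·(cos 62.7°, sin 62.7°) = (51.3, 15.2). UM ⟂ MR; with |MR| = 10.5 on the right of UM, R = M + 10.5·(0.889, -0.459) = (60.7, 10.4). Then cos ∠MRP = RM·RP / (|RM||RP|), giving 37.0°.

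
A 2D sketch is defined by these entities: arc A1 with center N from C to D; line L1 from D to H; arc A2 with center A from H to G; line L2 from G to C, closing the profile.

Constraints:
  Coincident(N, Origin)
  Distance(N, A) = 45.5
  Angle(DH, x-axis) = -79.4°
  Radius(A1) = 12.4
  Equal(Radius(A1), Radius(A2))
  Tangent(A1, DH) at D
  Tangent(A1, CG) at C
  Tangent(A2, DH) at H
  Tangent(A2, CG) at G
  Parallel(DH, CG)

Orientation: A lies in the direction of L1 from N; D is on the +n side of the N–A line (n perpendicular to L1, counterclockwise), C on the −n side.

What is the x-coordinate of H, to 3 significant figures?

20.6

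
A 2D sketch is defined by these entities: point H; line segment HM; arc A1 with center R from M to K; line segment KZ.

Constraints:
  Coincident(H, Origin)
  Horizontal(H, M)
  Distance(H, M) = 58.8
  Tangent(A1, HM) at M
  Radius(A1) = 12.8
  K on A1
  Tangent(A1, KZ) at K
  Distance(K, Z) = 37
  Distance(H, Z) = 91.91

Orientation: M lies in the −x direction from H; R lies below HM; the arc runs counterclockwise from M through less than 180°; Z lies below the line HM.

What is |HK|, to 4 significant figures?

71.96

H is at the origin; H and M share the same y with |HM| = 58.8 and M on the −x side, so M = (-58.80, 0.000). Since A1 is tangent to HM there, RM ⟂ HM, so R = M + (0, -12.8) = (-58.80, -12.80). Since RK ⟂ KZ (tangency), |RZ| = √(12.8² + 37.0²) = 39.15 regardless of where K sits on A1. So Z lies on both circle(H, 91.91) and circle(R, 39.15); the below-HM intersection is Z = (-79.58, -45.98). K is the foot of the tangent from Z: K = (-71.27, -9.926).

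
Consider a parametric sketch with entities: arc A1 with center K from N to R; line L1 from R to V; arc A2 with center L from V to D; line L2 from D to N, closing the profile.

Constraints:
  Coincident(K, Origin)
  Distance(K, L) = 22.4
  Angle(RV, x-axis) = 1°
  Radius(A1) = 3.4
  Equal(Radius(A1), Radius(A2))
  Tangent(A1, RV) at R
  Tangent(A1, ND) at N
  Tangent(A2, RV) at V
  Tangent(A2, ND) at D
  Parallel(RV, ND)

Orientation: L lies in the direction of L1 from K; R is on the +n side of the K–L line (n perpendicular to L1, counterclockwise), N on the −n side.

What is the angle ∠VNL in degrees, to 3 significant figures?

8.26°

The slot axis is L1's direction at 1.0°, so u = (cos 1.0°, sin 1.0°) = (1.00, 0.0175) and n = (−sin 1.0°, cos 1.0°) = (-0.0175, 1.00). K is at the origin and L lies 22.4 along u from K, so L = 22.4·u = (22.4, 0.391). Tangency of A1 to both parallel lines with radius 3.4 puts R and N at K ± 3.4·n: R = (-0.0593, 3.40), N = (0.0593, -3.40). Equal radii place V and D the same way about L: V = L + 3.4·n = (22.3, 3.79), D = L − 3.4·n = (22.5, -3.01). Then cos ∠VNL = NV·NL / (|NV||NL|), giving 8.26°.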